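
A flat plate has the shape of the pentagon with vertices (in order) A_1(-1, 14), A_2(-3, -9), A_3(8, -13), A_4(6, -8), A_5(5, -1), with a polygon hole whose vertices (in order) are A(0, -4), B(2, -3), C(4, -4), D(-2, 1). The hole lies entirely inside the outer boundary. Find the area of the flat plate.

Outer boundary:
Apply the shoelace (surveyor's) formula: 2A = Σ (x_i·y_{i+1} − x_{i+1}·y_i), indices taken mod 5.
A_1→A_2: (-1)(-9) − (-3)(14) = 51
A_2→A_3: (-3)(-13) − (8)(-9) = 111
A_3→A_4: (8)(-8) − (6)(-13) = 14
A_4→A_5: (6)(-1) − (5)(-8) = 34
A_5→A_1: (5)(14) − (-1)(-1) = 69
Σ = 279
Area = |Σ|/2 = 139.5.
Hole:
Apply the surveyor's formula: 2A = Σ (x_i·y_{i+1} − x_{i+1}·y_i), indices taken mod 4.
Σ = (8) + (4) + (-4) + (8) = 16
Area = |Σ|/2 = 8.
Net area = 139.5 − 8 = 131.5.

131.5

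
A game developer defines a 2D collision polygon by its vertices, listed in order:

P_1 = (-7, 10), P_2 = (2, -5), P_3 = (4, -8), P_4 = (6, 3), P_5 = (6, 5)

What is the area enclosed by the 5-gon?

93

Apply the shoelace formula: 2A = Σ (x_i·y_{i+1} − x_{i+1}·y_i), indices taken mod 5.
P_1→P_2: (-7)(-5) − (2)(10) = 15
P_2→P_3: (2)(-8) − (4)(-5) = 4
P_3→P_4: (4)(3) − (6)(-8) = 60
P_4→P_5: (6)(5) − (6)(3) = 12
P_5→P_1: (6)(10) − (-7)(5) = 95
Σ = 186
Area = |Σ|/2 = 93.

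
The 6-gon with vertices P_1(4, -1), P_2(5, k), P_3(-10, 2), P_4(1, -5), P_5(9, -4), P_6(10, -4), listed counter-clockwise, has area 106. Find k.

The doubled signed area Σ (x_i y_{i+1} − x_{i+1} y_i) is linear in k.
With k=0 it equals 114; the coefficient of k is 14 (from the two edges through P_2).
So 14·k + 114 = 2·106 = 212 ⇒ k = 7.

7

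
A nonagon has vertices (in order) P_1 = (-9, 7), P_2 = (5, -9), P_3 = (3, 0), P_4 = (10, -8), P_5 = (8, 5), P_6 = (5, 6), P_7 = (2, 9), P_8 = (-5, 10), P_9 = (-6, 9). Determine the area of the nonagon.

169

Cross-terms: 46, 27, -24, 114, 23, 33, 65, 15, 39  ⇒  Σ = 338
Area = |Σ|/2 = 169.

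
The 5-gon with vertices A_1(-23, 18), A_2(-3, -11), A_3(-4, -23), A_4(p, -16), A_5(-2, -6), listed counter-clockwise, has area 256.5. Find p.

19

The doubled signed area Σ (x_i y_{i+1} − x_{i+1} y_i) is linear in p.
With p=0 it equals 190; the coefficient of p is 17 (from the two edges through A_4).
So 17·p + 190 = 2·256.5 = 513 ⇒ p = 19.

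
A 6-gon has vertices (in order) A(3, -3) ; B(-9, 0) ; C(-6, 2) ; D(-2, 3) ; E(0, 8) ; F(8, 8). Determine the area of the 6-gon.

93.5

Apply Gauss's area formula: 2A = Σ (x_i·y_{i+1} − x_{i+1}·y_i), indices taken mod 6.
Cross-terms: -27, -18, -14, -16, -64, -48  ⇒  Σ = -187
Area = |Σ|/2 = 93.5.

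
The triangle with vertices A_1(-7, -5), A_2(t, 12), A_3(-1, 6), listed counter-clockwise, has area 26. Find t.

7

Write out the shoelace sum; only the two edges meeting at A_2 involve t:
2·Area = [((-7)·12 − t·(-5)) + (t·6 − (-1)·12)] + 47
       = 11·t + -25 = 52
⇒ t = 7.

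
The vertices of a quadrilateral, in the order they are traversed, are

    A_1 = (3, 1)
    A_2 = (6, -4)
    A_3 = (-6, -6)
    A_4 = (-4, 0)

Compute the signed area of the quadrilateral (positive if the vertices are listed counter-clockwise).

Apply the shoelace (surveyor's) formula: 2A = Σ (x_i·y_{i+1} − x_{i+1}·y_i), indices taken mod 4.
Cross-terms: -18, -60, -24, -4  ⇒  Σ = -106
Signed area = Σ/2 = -53 (negative ⇒ clockwise traversal).

-53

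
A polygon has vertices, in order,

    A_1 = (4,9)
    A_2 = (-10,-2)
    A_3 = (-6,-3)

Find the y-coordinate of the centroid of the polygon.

Apply the shoelace (surveyor's) formula. First the cross-terms c_i = x_i·y_{i+1} − x_{i+1}·y_i:
  82, 18, -42  ⇒  2A = 58, A = 29.
Then Σ (y_i + y_{i+1})·c_i = 232, so ȳ = 232 / (6·29) = 4/3.

4/3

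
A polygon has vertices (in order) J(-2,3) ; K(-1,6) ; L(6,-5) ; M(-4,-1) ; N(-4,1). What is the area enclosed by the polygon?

Apply the shoelace formula: 2A = Σ (x_i·y_{i+1} − x_{i+1}·y_i), indices taken mod 5.
J→K: (-2)(6) − (-1)(3) = -9
K→L: (-1)(-5) − (6)(6) = -31
L→M: (6)(-1) − (-4)(-5) = -26
M→N: (-4)(1) − (-4)(-1) = -8
N→J: (-4)(3) − (-2)(1) = -10
Σ = -84
Area = |Σ|/2 = 42.

42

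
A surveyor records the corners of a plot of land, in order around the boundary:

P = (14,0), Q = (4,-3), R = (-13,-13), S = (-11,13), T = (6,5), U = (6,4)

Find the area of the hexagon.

Apply Gauss's area formula: 2A = Σ (x_i·y_{i+1} − x_{i+1}·y_i), indices taken mod 6.
Σ = (-42) + (-91) + (-312) + (-133) + (-6) + (-56) = -640
Area = |Σ|/2 = 320.

320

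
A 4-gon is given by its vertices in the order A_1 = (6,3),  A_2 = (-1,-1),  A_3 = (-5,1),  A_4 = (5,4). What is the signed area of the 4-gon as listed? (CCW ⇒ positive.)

Apply the shoelace (surveyor's) formula: 2A = Σ (x_i·y_{i+1} − x_{i+1}·y_i), indices taken mod 4.
A_1→A_2: (6)(-1) − (-1)(3) = -3
A_2→A_3: (-1)(1) − (-5)(-1) = -6
A_3→A_4: (-5)(4) − (5)(1) = -25
A_4→A_1: (5)(3) − (6)(4) = -9
Σ = -43
Signed area = Σ/2 = -21.5 (negative ⇒ clockwise traversal).

-21.5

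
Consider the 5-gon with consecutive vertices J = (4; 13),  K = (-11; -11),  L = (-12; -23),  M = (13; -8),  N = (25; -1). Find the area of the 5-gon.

Apply the shoelace formula: 2A = Σ (x_i·y_{i+1} − x_{i+1}·y_i), indices taken mod 5.
Σ = (99) + (121) + (395) + (187) + (329) = 1131
Area = |Σ|/2 = 565.5.

565.5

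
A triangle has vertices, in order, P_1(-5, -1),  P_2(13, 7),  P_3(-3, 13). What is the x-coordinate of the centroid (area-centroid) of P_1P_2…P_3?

5/3

Apply the shoelace formula. First the cross-terms c_i = x_i·y_{i+1} − x_{i+1}·y_i:
  -22, 190, 68  ⇒  2A = 236, A = 118.
Then Σ (x_i + x_{i+1})·c_i = 1180, so x̄ = 1180 / (6·118) = 5/3.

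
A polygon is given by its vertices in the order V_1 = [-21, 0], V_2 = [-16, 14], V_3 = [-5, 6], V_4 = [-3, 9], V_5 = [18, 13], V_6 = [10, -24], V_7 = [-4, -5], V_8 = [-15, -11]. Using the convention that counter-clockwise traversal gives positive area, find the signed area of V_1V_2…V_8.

Apply the surveyor's formula: 2A = Σ (x_i·y_{i+1} − x_{i+1}·y_i), indices taken mod 8.
Cross-terms: -294, -26, -27, -201, -562, -146, -31, -231  ⇒  Σ = -1518
Signed area = Σ/2 = -759 (negative ⇒ clockwise traversal).

-759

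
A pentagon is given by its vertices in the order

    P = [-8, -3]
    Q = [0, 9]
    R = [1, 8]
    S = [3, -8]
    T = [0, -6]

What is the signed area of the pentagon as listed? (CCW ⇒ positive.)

Σ = (-72) + (-9) + (-32) + (-18) + (-48) = -179
Signed area = Σ/2 = -89.5 (negative ⇒ clockwise traversal).

-89.5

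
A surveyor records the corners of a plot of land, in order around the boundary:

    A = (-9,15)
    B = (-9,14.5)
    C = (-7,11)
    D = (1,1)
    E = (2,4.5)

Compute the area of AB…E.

Σ = (4.5) + (2.5) + (-18) + (2.5) + (70.5) = 62
Area = |Σ|/2 = 31.

31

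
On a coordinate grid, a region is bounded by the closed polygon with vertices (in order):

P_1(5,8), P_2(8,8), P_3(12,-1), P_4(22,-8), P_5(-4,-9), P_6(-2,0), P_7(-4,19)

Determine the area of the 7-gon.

307.5

Apply the shoelace (surveyor's) formula: 2A = Σ (x_i·y_{i+1} − x_{i+1}·y_i), indices taken mod 7.
Σ = (-24) + (-104) + (-74) + (-230) + (-18) + (-38) + (-127) = -615
Area = |Σ|/2 = 307.5.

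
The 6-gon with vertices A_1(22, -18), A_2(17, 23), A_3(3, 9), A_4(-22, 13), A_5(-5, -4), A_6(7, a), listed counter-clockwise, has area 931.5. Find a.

The doubled signed area Σ (x_i y_{i+1} − x_{i+1} y_i) is linear in a.
With a=0 it equals 1188; the coefficient of a is -27 (from the two edges through A_6).
So -27·a + 1188 = 2·931.5 = 1863 ⇒ a = -25.

-25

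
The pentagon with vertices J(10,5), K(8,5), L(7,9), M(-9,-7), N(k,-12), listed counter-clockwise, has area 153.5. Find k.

0

Write out the shoelace sum; only the two edges meeting at N involve k:
2·Area = [((-9)·(-12) − k·(-7)) + (k·5 − 10·(-12))] + 79
       = 12·k + 307 = 307
⇒ k = 0.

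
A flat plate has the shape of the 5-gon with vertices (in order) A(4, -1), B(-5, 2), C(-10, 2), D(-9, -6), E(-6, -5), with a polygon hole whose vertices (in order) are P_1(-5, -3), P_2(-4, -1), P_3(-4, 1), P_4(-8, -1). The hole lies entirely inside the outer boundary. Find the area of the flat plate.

55

Outer boundary:
Apply Gauss's area formula: 2A = Σ (x_i·y_{i+1} − x_{i+1}·y_i), indices taken mod 5.
Σ = (3) + (10) + (78) + (9) + (26) = 126
Area = |Σ|/2 = 63.
Hole:
Cross-terms: -7, -8, 12, 19  ⇒  Σ = 16
Area = |Σ|/2 = 8.
Net area = 63 − 8 = 55.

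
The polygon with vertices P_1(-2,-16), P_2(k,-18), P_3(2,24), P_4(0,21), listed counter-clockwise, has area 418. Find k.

Write out the shoelace sum; only the two edges meeting at P_2 involve k:
2·Area = [((-2)·(-18) − k·(-16)) + (k·24 − 2·(-18))] + 84
       = 40·k + 156 = 836
⇒ k = 17.

17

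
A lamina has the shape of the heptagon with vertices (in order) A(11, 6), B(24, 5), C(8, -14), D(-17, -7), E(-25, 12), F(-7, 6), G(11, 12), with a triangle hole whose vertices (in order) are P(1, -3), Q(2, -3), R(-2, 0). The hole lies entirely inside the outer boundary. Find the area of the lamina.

708.5

Outer boundary:
Apply the shoelace formula: 2A = Σ (x_i·y_{i+1} − x_{i+1}·y_i), indices taken mod 7.
Cross-terms: -89, -376, -294, -379, -66, -150, -66  ⇒  Σ = -1420
Area = |Σ|/2 = 710.
Hole:
Apply the surveyor's formula: 2A = Σ (x_i·y_{i+1} − x_{i+1}·y_i), indices taken mod 3.
Cross-terms: 3, -6, 6  ⇒  Σ = 3
Area = |Σ|/2 = 1.5.
Net area = 710 − 1.5 = 708.5.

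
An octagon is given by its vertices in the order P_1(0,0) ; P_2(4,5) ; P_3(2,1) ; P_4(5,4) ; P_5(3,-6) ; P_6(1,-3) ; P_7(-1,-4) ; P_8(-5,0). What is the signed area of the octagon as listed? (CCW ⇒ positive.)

Apply the surveyor's formula: 2A = Σ (x_i·y_{i+1} − x_{i+1}·y_i), indices taken mod 8.
Cross-terms: 0, -6, 3, -42, -3, -7, -20, 0  ⇒  Σ = -75
Signed area = Σ/2 = -37.5 (negative ⇒ clockwise traversal).

-37.5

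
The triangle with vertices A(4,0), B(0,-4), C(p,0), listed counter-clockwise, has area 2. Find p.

Write out the shoelace sum; only the two edges meeting at C involve p:
2·Area = [(0·0 − p·(-4)) + (p·0 − 4·0)] + -16
       = 4·p + -16 = 4
⇒ p = 5.

5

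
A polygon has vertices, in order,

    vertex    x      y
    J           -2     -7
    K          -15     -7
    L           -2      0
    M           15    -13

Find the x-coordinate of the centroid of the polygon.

-2/3

Apply the shoelace formula. First the cross-terms c_i = x_i·y_{i+1} − x_{i+1}·y_i:
  -91, -14, 26, -131  ⇒  2A = -210, A = -105.
Then Σ (x_i + x_{i+1})·c_i = 420, so x̄ = 420 / (6·(-105)) = -2/3.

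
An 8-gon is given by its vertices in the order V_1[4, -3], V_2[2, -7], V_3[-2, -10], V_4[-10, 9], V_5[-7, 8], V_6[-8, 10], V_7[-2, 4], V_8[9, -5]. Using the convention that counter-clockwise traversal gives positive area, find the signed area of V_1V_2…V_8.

Apply the shoelace formula: 2A = Σ (x_i·y_{i+1} − x_{i+1}·y_i), indices taken mod 8.
Cross-terms: -22, -34, -118, -17, -6, -12, -26, -7  ⇒  Σ = -242
Signed area = Σ/2 = -121 (negative ⇒ clockwise traversal).

-121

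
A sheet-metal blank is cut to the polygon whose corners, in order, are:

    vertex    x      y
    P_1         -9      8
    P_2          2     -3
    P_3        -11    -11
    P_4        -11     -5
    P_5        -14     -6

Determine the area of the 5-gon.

140

Σ = (11) + (-55) + (-66) + (-4) + (-166) = -280
Area = |Σ|/2 = 140.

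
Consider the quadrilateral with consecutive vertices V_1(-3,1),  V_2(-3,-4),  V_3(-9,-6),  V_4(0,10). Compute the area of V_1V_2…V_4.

31.5

Cross-terms: 15, -18, -90, 30  ⇒  Σ = -63
Area = |Σ|/2 = 31.5.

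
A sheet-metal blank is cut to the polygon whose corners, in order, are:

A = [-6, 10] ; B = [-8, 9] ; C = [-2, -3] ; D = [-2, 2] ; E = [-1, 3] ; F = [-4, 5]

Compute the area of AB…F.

25.5

Σ = (26) + (42) + (-10) + (-4) + (7) + (-10) = 51
Area = |Σ|/2 = 25.5.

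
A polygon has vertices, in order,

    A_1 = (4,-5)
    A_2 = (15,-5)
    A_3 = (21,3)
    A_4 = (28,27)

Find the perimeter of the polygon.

86

|A_1A_2| = √((11)² + (0)²) = √121 = 11
|A_2A_3| = √((6)² + (8)²) = √100 = 10
|A_3A_4| = √((7)² + (24)²) = √625 = 25
|A_4A_1| = √((-24)² + (-32)²) = √1600 = 40
Perimeter = 11 + 10 + 25 + 40 = 86.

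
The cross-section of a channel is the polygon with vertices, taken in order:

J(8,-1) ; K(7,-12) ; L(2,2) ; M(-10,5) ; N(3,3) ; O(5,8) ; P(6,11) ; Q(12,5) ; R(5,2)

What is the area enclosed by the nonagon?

Σ = (-89) + (38) + (30) + (-45) + (9) + (7) + (-102) + (-1) + (-21) = -174
Area = |Σ|/2 = 87.

87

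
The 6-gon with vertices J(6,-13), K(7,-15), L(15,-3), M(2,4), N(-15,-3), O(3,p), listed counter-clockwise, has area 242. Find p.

-9

The doubled signed area Σ (x_i y_{i+1} − x_{i+1} y_i) is linear in p.
With p=0 it equals 295; the coefficient of p is -21 (from the two edges through O).
So -21·p + 295 = 2·242 = 484 ⇒ p = -9.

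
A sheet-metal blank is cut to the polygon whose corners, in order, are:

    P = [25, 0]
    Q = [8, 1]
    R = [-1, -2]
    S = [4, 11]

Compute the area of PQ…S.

134

P→Q: (25)(1) − (8)(0) = 25
Q→R: (8)(-2) − (-1)(1) = -15
R→S: (-1)(11) − (4)(-2) = -3
S→P: (4)(0) − (25)(11) = -275
Σ = -268
Area = |Σ|/2 = 134.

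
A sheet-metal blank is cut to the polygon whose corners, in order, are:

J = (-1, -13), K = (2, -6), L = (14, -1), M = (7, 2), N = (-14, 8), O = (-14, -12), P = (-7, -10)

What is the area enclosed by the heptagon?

325

J→K: (-1)(-6) − (2)(-13) = 32
K→L: (2)(-1) − (14)(-6) = 82
L→M: (14)(2) − (7)(-1) = 35
M→N: (7)(8) − (-14)(2) = 84
N→O: (-14)(-12) − (-14)(8) = 280
O→P: (-14)(-10) − (-7)(-12) = 56
P→J: (-7)(-13) − (-1)(-10) = 81
Σ = 650
Area = |Σ|/2 = 325.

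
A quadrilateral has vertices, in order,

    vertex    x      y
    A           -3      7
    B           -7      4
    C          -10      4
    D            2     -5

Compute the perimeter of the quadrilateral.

|AB| = √((-4)² + (-3)²) = √25 = 5
|BC| = √((-3)² + (0)²) = √9 = 3
|CD| = √((12)² + (-9)²) = √225 = 15
|DA| = √((-5)² + (12)²) = √169 = 13
Perimeter = 5 + 3 + 15 + 13 = 36.

36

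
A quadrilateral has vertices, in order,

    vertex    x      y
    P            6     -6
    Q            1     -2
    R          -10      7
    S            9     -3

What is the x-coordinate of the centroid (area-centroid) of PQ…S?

18/11

Apply the shoelace formula. First the cross-terms c_i = x_i·y_{i+1} − x_{i+1}·y_i:
  -6, -13, -33, -36  ⇒  2A = -88, A = -44.
Then Σ (x_i + x_{i+1})·c_i = -432, so x̄ = -432 / (6·(-44)) = 18/11.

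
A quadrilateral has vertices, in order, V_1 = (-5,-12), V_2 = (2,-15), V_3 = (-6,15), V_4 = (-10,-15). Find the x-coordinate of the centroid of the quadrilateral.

Apply the surveyor's formula. First the cross-terms c_i = x_i·y_{i+1} − x_{i+1}·y_i:
  99, -60, 240, 45  ⇒  2A = 324, A = 162.
Then Σ (x_i + x_{i+1})·c_i = -4572, so x̄ = -4572 / (6·162) = -127/27.

-127/27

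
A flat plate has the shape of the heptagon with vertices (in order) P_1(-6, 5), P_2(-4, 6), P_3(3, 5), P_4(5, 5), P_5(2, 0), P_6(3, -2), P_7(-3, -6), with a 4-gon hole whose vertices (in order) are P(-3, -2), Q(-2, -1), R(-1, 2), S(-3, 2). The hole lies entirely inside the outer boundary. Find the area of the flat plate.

Outer boundary:
Σ = (-16) + (-38) + (-10) + (-10) + (-4) + (-24) + (-51) = -153
Area = |Σ|/2 = 76.5.
Hole:
Σ = (-1) + (-5) + (4) + (12) = 10
Area = |Σ|/2 = 5.
Net area = 76.5 − 5 = 71.5.

71.5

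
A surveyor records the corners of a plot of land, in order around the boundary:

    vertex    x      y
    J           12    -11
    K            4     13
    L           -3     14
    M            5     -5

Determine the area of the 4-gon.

122.5

Apply the surveyor's formula: 2A = Σ (x_i·y_{i+1} − x_{i+1}·y_i), indices taken mod 4.
Σ = (200) + (95) + (-55) + (5) = 245
Area = |Σ|/2 = 122.5.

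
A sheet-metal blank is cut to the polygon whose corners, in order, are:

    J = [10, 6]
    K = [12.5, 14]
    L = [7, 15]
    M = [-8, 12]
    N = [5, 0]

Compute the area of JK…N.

Cross-terms: 65, 89.5, 204, -60, 30  ⇒  Σ = 328.5
Area = |Σ|/2 = 164.25.

164.25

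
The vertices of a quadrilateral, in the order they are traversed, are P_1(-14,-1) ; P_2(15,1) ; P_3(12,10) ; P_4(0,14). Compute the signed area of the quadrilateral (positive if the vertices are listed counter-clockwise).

Σ = (1) + (138) + (168) + (196) = 503
Signed area = Σ/2 = 251.5 (positive ⇒ counter-clockwise traversal).

251.5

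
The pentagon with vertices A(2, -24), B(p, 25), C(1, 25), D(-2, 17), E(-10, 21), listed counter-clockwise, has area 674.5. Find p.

The doubled signed area Σ (x_i y_{i+1} − x_{i+1} y_i) is linear in p.
With p=0 it equals 418; the coefficient of p is 49 (from the two edges through B).
So 49·p + 418 = 2·674.5 = 1349 ⇒ p = 19.

19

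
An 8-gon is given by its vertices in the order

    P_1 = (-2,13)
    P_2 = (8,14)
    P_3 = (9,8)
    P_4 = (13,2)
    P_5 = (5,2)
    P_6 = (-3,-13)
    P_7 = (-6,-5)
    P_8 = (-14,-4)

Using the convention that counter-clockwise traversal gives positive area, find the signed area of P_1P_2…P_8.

-311

Apply the surveyor's formula: 2A = Σ (x_i·y_{i+1} − x_{i+1}·y_i), indices taken mod 8.
P_1→P_2: (-2)(14) − (8)(13) = -132
P_2→P_3: (8)(8) − (9)(14) = -62
P_3→P_4: (9)(2) − (13)(8) = -86
P_4→P_5: (13)(2) − (5)(2) = 16
P_5→P_6: (5)(-13) − (-3)(2) = -59
P_6→P_7: (-3)(-5) − (-6)(-13) = -63
P_7→P_8: (-6)(-4) − (-14)(-5) = -46
P_8→P_1: (-14)(13) − (-2)(-4) = -190
Σ = -622
Signed area = Σ/2 = -311 (negative ⇒ clockwise traversal).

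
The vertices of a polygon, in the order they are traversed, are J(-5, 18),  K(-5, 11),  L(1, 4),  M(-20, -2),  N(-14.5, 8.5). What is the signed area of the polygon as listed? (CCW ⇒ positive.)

-167.75

Apply Gauss's area formula: 2A = Σ (x_i·y_{i+1} − x_{i+1}·y_i), indices taken mod 5.
Σ = (35) + (-31) + (78) + (-199) + (-218.5) = -335.5
Signed area = Σ/2 = -167.75 (negative ⇒ clockwise traversal).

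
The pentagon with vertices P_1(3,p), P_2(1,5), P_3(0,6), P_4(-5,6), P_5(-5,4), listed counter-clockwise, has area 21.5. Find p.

The doubled signed area Σ (x_i y_{i+1} − x_{i+1} y_i) is linear in p.
With p=0 it equals 49; the coefficient of p is -6 (from the two edges through P_1).
So -6·p + 49 = 2·21.5 = 43 ⇒ p = 1.

1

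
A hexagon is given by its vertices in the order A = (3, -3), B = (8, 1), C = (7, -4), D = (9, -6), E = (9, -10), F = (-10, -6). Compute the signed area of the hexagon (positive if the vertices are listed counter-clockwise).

Apply the shoelace formula: 2A = Σ (x_i·y_{i+1} − x_{i+1}·y_i), indices taken mod 6.
Σ = (27) + (-39) + (-6) + (-36) + (-154) + (48) = -160
Signed area = Σ/2 = -80 (negative ⇒ clockwise traversal).

-80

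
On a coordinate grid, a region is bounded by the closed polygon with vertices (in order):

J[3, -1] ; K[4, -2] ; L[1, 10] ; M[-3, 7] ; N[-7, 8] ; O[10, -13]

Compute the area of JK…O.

71

J→K: (3)(-2) − (4)(-1) = -2
K→L: (4)(10) − (1)(-2) = 42
L→M: (1)(7) − (-3)(10) = 37
M→N: (-3)(8) − (-7)(7) = 25
N→O: (-7)(-13) − (10)(8) = 11
O→J: (10)(-1) − (3)(-13) = 29
Σ = 142
Area = |Σ|/2 = 71.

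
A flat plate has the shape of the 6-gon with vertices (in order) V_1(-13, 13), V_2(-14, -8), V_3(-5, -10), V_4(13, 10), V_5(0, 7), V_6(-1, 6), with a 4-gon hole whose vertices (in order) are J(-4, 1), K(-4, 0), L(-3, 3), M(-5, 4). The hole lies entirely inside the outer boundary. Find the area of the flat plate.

Outer boundary:
Apply the shoelace formula: 2A = Σ (x_i·y_{i+1} − x_{i+1}·y_i), indices taken mod 6.
V_1→V_2: (-13)(-8) − (-14)(13) = 286
V_2→V_3: (-14)(-10) − (-5)(-8) = 100
V_3→V_4: (-5)(10) − (13)(-10) = 80
V_4→V_5: (13)(7) − (0)(10) = 91
V_5→V_6: (0)(6) − (-1)(7) = 7
V_6→V_1: (-1)(13) − (-13)(6) = 65
Σ = 629
Area = |Σ|/2 = 314.5.
Hole:
Apply the shoelace formula: 2A = Σ (x_i·y_{i+1} − x_{i+1}·y_i), indices taken mod 4.
Cross-terms: 4, -12, 3, 11  ⇒  Σ = 6
Area = |Σ|/2 = 3.
Net area = 314.5 − 3 = 311.5.

311.5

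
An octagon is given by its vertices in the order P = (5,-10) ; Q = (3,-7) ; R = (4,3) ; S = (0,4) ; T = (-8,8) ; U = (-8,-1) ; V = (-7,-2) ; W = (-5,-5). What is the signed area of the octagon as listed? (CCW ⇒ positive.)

Σ = (-5) + (37) + (16) + (32) + (72) + (9) + (25) + (75) = 261
Signed area = Σ/2 = 130.5 (positive ⇒ counter-clockwise traversal).

130.5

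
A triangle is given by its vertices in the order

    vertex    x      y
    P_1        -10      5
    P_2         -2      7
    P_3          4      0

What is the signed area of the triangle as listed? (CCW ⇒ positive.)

Apply the shoelace formula: 2A = Σ (x_i·y_{i+1} − x_{i+1}·y_i), indices taken mod 3.
Cross-terms: -60, -28, 20  ⇒  Σ = -68
Signed area = Σ/2 = -34 (negative ⇒ clockwise traversal).

-34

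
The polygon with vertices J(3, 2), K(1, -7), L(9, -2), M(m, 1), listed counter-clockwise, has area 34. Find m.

6

Write out the shoelace sum; only the two edges meeting at M involve m:
2·Area = [(9·1 − m·(-2)) + (m·2 − 3·1)] + 38
       = 4·m + 44 = 68
⇒ m = 6.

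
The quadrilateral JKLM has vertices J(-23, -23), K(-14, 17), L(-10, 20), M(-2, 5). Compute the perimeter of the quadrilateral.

|JK| = √((9)² + (40)²) = √1681 = 41
|KL| = √((4)² + (3)²) = √25 = 5
|LM| = √((8)² + (-15)²) = √289 = 17
|MJ| = √((-21)² + (-28)²) = √1225 = 35
Perimeter = 41 + 5 + 17 + 35 = 98.

98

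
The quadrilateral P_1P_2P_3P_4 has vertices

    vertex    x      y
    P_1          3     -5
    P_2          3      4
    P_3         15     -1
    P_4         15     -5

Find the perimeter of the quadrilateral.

38

|P_1P_2| = √((0)² + (9)²) = √81 = 9
|P_2P_3| = √((12)² + (-5)²) = √169 = 13
|P_3P_4| = √((0)² + (-4)²) = √16 = 4
|P_4P_1| = √((-12)² + (0)²) = √144 = 12
Perimeter = 9 + 13 + 4 + 12 = 38.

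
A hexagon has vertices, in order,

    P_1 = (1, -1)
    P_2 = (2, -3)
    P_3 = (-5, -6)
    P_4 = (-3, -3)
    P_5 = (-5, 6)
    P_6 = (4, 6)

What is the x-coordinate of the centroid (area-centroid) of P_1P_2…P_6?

-185/192

Apply the shoelace formula. First the cross-terms c_i = x_i·y_{i+1} − x_{i+1}·y_i:
  -1, -27, -3, -33, -54, -10  ⇒  2A = -128, A = -64.
Then Σ (x_i + x_{i+1})·c_i = 370, so x̄ = 370 / (6·(-64)) = -185/192.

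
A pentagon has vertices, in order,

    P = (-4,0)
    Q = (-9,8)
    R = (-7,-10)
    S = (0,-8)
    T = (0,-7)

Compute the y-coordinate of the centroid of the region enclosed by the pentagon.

-680/213

Apply the shoelace (surveyor's) formula. First the cross-terms c_i = x_i·y_{i+1} − x_{i+1}·y_i:
  -32, 146, 56, 0, -28  ⇒  2A = 142, A = 71.
Then Σ (y_i + y_{i+1})·c_i = -1360, so ȳ = -1360 / (6·71) = -680/213.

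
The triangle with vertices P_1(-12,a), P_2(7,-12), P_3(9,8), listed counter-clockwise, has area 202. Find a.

The doubled signed area Σ (x_i y_{i+1} − x_{i+1} y_i) is linear in a.
With a=0 it equals 404; the coefficient of a is 2 (from the two edges through P_1).
So 2·a + 404 = 2·202 = 404 ⇒ a = 0.

0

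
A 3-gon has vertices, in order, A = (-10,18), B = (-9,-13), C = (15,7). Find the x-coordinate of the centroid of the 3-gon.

Apply Gauss's area formula. First the cross-terms c_i = x_i·y_{i+1} − x_{i+1}·y_i:
  292, 132, 340  ⇒  2A = 764, A = 382.
Then Σ (x_i + x_{i+1})·c_i = -3056, so x̄ = -3056 / (6·382) = -4/3.

-4/3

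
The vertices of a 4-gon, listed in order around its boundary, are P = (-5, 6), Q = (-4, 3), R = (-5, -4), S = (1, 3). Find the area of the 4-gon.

Σ = (9) + (31) + (-11) + (21) = 50
Area = |Σ|/2 = 25.

25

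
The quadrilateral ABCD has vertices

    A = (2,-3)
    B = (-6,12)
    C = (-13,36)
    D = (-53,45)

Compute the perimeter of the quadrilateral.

|AB| = √((-8)² + (15)²) = √289 = 17
|BC| = √((-7)² + (24)²) = √625 = 25
|CD| = √((-40)² + (9)²) = √1681 = 41
|DA| = √((55)² + (-48)²) = √5329 = 73
Perimeter = 17 + 25 + 41 + 73 = 156.

156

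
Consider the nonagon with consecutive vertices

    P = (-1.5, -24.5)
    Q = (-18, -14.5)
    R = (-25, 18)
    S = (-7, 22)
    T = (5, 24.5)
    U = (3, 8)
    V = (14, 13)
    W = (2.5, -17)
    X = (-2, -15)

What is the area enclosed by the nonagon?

1116.625

Apply the shoelace formula: 2A = Σ (x_i·y_{i+1} − x_{i+1}·y_i), indices taken mod 9.
P→Q: (-1.5)(-14.5) − (-18)(-24.5) = -419.25
Q→R: (-18)(18) − (-25)(-14.5) = -686.5
R→S: (-25)(22) − (-7)(18) = -424
S→T: (-7)(24.5) − (5)(22) = -281.5
T→U: (5)(8) − (3)(24.5) = -33.5
U→V: (3)(13) − (14)(8) = -73
V→W: (14)(-17) − (2.5)(13) = -270.5
W→X: (2.5)(-15) − (-2)(-17) = -71.5
X→P: (-2)(-24.5) − (-1.5)(-15) = 26.5
Σ = -2233.25
Area = |Σ|/2 = 1116.625.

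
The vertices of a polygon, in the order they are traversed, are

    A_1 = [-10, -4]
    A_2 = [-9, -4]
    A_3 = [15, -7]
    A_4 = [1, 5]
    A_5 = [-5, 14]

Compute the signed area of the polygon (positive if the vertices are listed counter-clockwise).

204

Apply Gauss's area formula: 2A = Σ (x_i·y_{i+1} − x_{i+1}·y_i), indices taken mod 5.
Σ = (4) + (123) + (82) + (39) + (160) = 408
Signed area = Σ/2 = 204 (positive ⇒ counter-clockwise traversal).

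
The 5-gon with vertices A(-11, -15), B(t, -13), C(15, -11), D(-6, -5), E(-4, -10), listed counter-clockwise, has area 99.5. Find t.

3

The doubled signed area Σ (x_i y_{i+1} − x_{i+1} y_i) is linear in t.
With t=0 it equals 187; the coefficient of t is 4 (from the two edges through B).
So 4·t + 187 = 2·99.5 = 199 ⇒ t = 3.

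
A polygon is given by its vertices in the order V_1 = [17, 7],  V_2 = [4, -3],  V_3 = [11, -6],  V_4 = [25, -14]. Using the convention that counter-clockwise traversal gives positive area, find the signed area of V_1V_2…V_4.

169.5

Apply the shoelace formula: 2A = Σ (x_i·y_{i+1} − x_{i+1}·y_i), indices taken mod 4.
Σ = (-79) + (9) + (-4) + (413) = 339
Signed area = Σ/2 = 169.5 (positive ⇒ counter-clockwise traversal).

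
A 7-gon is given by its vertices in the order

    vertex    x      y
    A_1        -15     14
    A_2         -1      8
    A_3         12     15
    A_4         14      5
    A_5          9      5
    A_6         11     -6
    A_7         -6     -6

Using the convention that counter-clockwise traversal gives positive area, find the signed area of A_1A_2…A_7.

-363.5

Apply the surveyor's formula: 2A = Σ (x_i·y_{i+1} − x_{i+1}·y_i), indices taken mod 7.
Σ = (-106) + (-111) + (-150) + (25) + (-109) + (-102) + (-174) = -727
Signed area = Σ/2 = -363.5 (negative ⇒ clockwise traversal).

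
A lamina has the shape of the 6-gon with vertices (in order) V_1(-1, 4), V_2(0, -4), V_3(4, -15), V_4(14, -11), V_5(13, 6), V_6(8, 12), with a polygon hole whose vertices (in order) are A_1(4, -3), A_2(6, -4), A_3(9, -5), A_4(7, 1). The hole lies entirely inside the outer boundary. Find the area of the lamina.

Outer boundary:
Apply Gauss's area formula: 2A = Σ (x_i·y_{i+1} − x_{i+1}·y_i), indices taken mod 6.
Σ = (4) + (16) + (166) + (227) + (108) + (44) = 565
Area = |Σ|/2 = 282.5.
Hole:
A_1→A_2: (4)(-4) − (6)(-3) = 2
A_2→A_3: (6)(-5) − (9)(-4) = 6
A_3→A_4: (9)(1) − (7)(-5) = 44
A_4→A_1: (7)(-3) − (4)(1) = -25
Σ = 27
Area = |Σ|/2 = 13.5.
Net area = 282.5 − 13.5 = 269.

269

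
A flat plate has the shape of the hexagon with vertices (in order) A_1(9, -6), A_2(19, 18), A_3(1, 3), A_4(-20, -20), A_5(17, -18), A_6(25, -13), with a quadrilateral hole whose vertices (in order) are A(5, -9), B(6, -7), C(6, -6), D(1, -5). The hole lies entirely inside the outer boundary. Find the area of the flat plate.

617

Outer boundary:
Apply the surveyor's formula: 2A = Σ (x_i·y_{i+1} − x_{i+1}·y_i), indices taken mod 6.
Σ = (276) + (39) + (40) + (700) + (229) + (-33) = 1251
Area = |Σ|/2 = 625.5.
Hole:
Σ = (19) + (6) + (-24) + (16) = 17
Area = |Σ|/2 = 8.5.
Net area = 625.5 − 8.5 = 617.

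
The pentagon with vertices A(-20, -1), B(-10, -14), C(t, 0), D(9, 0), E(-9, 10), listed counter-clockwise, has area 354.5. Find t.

10

Write out the shoelace sum; only the two edges meeting at C involve t:
2·Area = [((-10)·0 − t·(-14)) + (t·0 − 9·0)] + 569
       = 14·t + 569 = 709
⇒ t = 10.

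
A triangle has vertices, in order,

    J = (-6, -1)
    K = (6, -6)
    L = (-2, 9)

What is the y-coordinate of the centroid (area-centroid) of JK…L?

Apply the surveyor's formula. First the cross-terms c_i = x_i·y_{i+1} − x_{i+1}·y_i:
  42, 42, 56  ⇒  2A = 140, A = 70.
Then Σ (y_i + y_{i+1})·c_i = 280, so ȳ = 280 / (6·70) = 2/3.

2/3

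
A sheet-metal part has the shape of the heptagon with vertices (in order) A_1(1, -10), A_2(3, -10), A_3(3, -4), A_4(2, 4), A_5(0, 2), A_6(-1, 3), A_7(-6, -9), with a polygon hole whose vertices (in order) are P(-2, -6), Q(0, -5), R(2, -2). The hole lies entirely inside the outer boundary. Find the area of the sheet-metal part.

Outer boundary:
A_1→A_2: (1)(-10) − (3)(-10) = 20
A_2→A_3: (3)(-4) − (3)(-10) = 18
A_3→A_4: (3)(4) − (2)(-4) = 20
A_4→A_5: (2)(2) − (0)(4) = 4
A_5→A_6: (0)(3) − (-1)(2) = 2
A_6→A_7: (-1)(-9) − (-6)(3) = 27
A_7→A_1: (-6)(-10) − (1)(-9) = 69
Σ = 160
Area = |Σ|/2 = 80.
Hole:
Apply Gauss's area formula: 2A = Σ (x_i·y_{i+1} − x_{i+1}·y_i), indices taken mod 3.
P→Q: (-2)(-5) − (0)(-6) = 10
Q→R: (0)(-2) − (2)(-5) = 10
R→P: (2)(-6) − (-2)(-2) = -16
Σ = 4
Area = |Σ|/2 = 2.
Net area = 80 − 2 = 78.

78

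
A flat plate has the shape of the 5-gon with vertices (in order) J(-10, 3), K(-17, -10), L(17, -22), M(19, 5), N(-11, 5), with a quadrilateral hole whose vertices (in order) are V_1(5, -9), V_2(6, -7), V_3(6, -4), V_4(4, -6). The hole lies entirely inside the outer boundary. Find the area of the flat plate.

677

Outer boundary:
J→K: (-10)(-10) − (-17)(3) = 151
K→L: (-17)(-22) − (17)(-10) = 544
L→M: (17)(5) − (19)(-22) = 503
M→N: (19)(5) − (-11)(5) = 150
N→J: (-11)(3) − (-10)(5) = 17
Σ = 1365
Area = |Σ|/2 = 682.5.
Hole:
Apply Gauss's area formula: 2A = Σ (x_i·y_{i+1} − x_{i+1}·y_i), indices taken mod 4.
Cross-terms: 19, 18, -20, -6  ⇒  Σ = 11
Area = |Σ|/2 = 5.5.
Net area = 682.5 − 5.5 = 677.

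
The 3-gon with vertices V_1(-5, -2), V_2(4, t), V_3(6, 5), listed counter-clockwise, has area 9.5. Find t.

2

Write out the shoelace sum; only the two edges meeting at V_2 involve t:
2·Area = [((-5)·t − 4·(-2)) + (4·5 − 6·t)] + 13
       = -11·t + 41 = 19
⇒ t = 2.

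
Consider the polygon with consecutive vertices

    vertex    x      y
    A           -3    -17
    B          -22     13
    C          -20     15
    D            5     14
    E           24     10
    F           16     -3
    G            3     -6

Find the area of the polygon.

Apply Gauss's area formula: 2A = Σ (x_i·y_{i+1} − x_{i+1}·y_i), indices taken mod 7.
A→B: (-3)(13) − (-22)(-17) = -413
B→C: (-22)(15) − (-20)(13) = -70
C→D: (-20)(14) − (5)(15) = -355
D→E: (5)(10) − (24)(14) = -286
E→F: (24)(-3) − (16)(10) = -232
F→G: (16)(-6) − (3)(-3) = -87
G→A: (3)(-17) − (-3)(-6) = -69
Σ = -1512
Area = |Σ|/2 = 756.

756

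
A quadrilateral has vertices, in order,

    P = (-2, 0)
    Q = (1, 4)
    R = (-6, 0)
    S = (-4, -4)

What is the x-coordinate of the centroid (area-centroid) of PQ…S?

Apply Gauss's area formula. First the cross-terms c_i = x_i·y_{i+1} − x_{i+1}·y_i:
  -8, 24, 24, -8  ⇒  2A = 32, A = 16.
Then Σ (x_i + x_{i+1})·c_i = -304, so x̄ = -304 / (6·16) = -19/6.

-19/6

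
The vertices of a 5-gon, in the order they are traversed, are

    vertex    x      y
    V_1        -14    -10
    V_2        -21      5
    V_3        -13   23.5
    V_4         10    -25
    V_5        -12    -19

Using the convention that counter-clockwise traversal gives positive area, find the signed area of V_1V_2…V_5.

Apply the shoelace (surveyor's) formula: 2A = Σ (x_i·y_{i+1} − x_{i+1}·y_i), indices taken mod 5.
Σ = (-280) + (-428.5) + (90) + (-490) + (-146) = -1254.5
Signed area = Σ/2 = -627.25 (negative ⇒ clockwise traversal).

-627.25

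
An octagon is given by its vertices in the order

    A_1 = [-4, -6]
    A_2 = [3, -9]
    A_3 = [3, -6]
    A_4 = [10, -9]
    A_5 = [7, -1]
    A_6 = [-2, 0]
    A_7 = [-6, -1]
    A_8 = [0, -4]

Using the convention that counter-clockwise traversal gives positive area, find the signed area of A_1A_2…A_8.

78.5

Apply Gauss's area formula: 2A = Σ (x_i·y_{i+1} − x_{i+1}·y_i), indices taken mod 8.
Cross-terms: 54, 9, 33, 53, -2, 2, 24, -16  ⇒  Σ = 157
Signed area = Σ/2 = 78.5 (positive ⇒ counter-clockwise traversal).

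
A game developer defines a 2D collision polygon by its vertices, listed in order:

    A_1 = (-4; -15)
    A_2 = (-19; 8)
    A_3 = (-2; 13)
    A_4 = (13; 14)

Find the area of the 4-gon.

442

Σ = (-317) + (-231) + (-197) + (-139) = -884
Area = |Σ|/2 = 442.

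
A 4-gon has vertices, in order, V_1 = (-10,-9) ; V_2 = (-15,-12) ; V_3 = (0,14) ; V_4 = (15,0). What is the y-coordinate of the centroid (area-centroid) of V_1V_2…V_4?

61/57

Apply Gauss's area formula. First the cross-terms c_i = x_i·y_{i+1} − x_{i+1}·y_i:
  -15, -210, -210, -135  ⇒  2A = -570, A = -285.
Then Σ (y_i + y_{i+1})·c_i = -1830, so ȳ = -1830 / (6·(-285)) = 61/57.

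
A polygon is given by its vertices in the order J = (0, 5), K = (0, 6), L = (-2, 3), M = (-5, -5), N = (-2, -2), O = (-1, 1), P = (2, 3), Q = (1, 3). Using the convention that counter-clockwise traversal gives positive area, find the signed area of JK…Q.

18

J→K: (0)(6) − (0)(5) = 0
K→L: (0)(3) − (-2)(6) = 12
L→M: (-2)(-5) − (-5)(3) = 25
M→N: (-5)(-2) − (-2)(-5) = 0
N→O: (-2)(1) − (-1)(-2) = -4
O→P: (-1)(3) − (2)(1) = -5
P→Q: (2)(3) − (1)(3) = 3
Q→J: (1)(5) − (0)(3) = 5
Σ = 36
Signed area = Σ/2 = 18 (positive ⇒ counter-clockwise traversal).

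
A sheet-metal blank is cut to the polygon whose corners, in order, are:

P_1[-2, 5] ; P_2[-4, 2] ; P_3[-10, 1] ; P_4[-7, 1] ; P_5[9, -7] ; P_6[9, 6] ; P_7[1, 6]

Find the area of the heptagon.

125.5

Apply the shoelace formula: 2A = Σ (x_i·y_{i+1} − x_{i+1}·y_i), indices taken mod 7.
Σ = (16) + (16) + (-3) + (40) + (117) + (48) + (17) = 251
Area = |Σ|/2 = 125.5.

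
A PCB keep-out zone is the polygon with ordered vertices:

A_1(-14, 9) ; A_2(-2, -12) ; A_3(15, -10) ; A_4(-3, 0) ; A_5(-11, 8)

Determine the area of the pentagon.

Apply the shoelace formula: 2A = Σ (x_i·y_{i+1} − x_{i+1}·y_i), indices taken mod 5.
Σ = (186) + (200) + (-30) + (-24) + (13) = 345
Area = |Σ|/2 = 172.5.

172.5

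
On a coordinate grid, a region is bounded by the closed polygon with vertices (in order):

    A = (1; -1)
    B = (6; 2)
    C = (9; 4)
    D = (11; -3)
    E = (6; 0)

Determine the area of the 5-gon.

22.5

Apply the shoelace (surveyor's) formula: 2A = Σ (x_i·y_{i+1} − x_{i+1}·y_i), indices taken mod 5.
A→B: (1)(2) − (6)(-1) = 8
B→C: (6)(4) − (9)(2) = 6
C→D: (9)(-3) − (11)(4) = -71
D→E: (11)(0) − (6)(-3) = 18
E→A: (6)(-1) − (1)(0) = -6
Σ = -45
Area = |Σ|/2 = 22.5.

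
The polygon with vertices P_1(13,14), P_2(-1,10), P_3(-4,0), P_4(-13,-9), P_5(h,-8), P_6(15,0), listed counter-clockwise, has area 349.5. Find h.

5

Write out the shoelace sum; only the two edges meeting at P_5 involve h:
2·Area = [((-13)·(-8) − h·(-9)) + (h·0 − 15·(-8))] + 430
       = 9·h + 654 = 699
⇒ h = 5.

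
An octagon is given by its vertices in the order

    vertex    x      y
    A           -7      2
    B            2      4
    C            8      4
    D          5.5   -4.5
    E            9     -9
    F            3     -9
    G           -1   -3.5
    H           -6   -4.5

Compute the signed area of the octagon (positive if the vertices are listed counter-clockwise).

Σ = (-32) + (-24) + (-58) + (-9) + (-54) + (-19.5) + (-16.5) + (-43.5) = -256.5
Signed area = Σ/2 = -128.25 (negative ⇒ clockwise traversal).

-128.25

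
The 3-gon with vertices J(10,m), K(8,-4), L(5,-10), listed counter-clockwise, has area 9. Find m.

Write out the shoelace sum; only the two edges meeting at J involve m:
2·Area = [(5·m − 10·(-10)) + (10·(-4) − 8·m)] + -60
       = -3·m + 0 = 18
⇒ m = -6.

-6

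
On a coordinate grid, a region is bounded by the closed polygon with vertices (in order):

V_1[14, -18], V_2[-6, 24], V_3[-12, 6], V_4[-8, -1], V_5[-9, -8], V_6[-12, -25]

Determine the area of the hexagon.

645

Apply the shoelace (surveyor's) formula: 2A = Σ (x_i·y_{i+1} − x_{i+1}·y_i), indices taken mod 6.
Σ = (228) + (252) + (60) + (55) + (129) + (566) = 1290
Area = |Σ|/2 = 645.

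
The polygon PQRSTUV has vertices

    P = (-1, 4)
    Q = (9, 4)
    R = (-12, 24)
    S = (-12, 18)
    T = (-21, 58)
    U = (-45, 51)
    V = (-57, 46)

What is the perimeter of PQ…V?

|PQ| = √((10)² + (0)²) = √100 = 10
|QR| = √((-21)² + (20)²) = √841 = 29
|RS| = √((0)² + (-6)²) = √36 = 6
|ST| = √((-9)² + (40)²) = √1681 = 41
|TU| = √((-24)² + (-7)²) = √625 = 25
|UV| = √((-12)² + (-5)²) = √169 = 13
|VP| = √((56)² + (-42)²) = √4900 = 70
Perimeter = 10 + 29 + 6 + 41 + 25 + 13 + 70 = 194.

194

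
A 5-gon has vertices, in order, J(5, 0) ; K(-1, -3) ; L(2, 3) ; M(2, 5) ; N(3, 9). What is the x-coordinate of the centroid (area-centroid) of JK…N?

193/75

Apply Gauss's area formula. First the cross-terms c_i = x_i·y_{i+1} − x_{i+1}·y_i:
  -15, 3, 4, 3, -45  ⇒  2A = -50, A = -25.
Then Σ (x_i + x_{i+1})·c_i = -386, so x̄ = -386 / (6·(-25)) = 193/75.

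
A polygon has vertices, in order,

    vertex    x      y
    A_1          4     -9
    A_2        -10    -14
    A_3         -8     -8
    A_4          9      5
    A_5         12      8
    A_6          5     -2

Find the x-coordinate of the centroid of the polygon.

Apply Gauss's area formula. First the cross-terms c_i = x_i·y_{i+1} − x_{i+1}·y_i:
  -146, -32, 32, 12, -64, -37  ⇒  2A = -235, A = -117.5.
Then Σ (x_i + x_{i+1})·c_i = 315, so x̄ = 315 / (6·(-117.5)) = -21/47.

-21/47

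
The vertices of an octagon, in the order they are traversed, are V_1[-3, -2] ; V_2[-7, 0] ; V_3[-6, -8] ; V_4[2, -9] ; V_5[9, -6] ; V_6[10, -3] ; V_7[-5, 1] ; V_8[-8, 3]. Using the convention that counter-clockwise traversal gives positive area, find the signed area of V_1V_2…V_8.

Σ = (-14) + (56) + (70) + (69) + (33) + (-5) + (-7) + (25) = 227
Signed area = Σ/2 = 113.5 (positive ⇒ counter-clockwise traversal).

113.5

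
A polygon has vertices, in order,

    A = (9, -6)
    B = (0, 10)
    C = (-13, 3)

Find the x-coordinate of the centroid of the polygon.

Apply the shoelace (surveyor's) formula. First the cross-terms c_i = x_i·y_{i+1} − x_{i+1}·y_i:
  90, 130, 51  ⇒  2A = 271, A = 135.5.
Then Σ (x_i + x_{i+1})·c_i = -1084, so x̄ = -1084 / (6·135.5) = -4/3.

-4/3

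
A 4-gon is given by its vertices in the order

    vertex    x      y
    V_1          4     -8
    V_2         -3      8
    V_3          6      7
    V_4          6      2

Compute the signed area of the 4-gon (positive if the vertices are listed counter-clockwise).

Apply Gauss's area formula: 2A = Σ (x_i·y_{i+1} − x_{i+1}·y_i), indices taken mod 4.
V_1→V_2: (4)(8) − (-3)(-8) = 8
V_2→V_3: (-3)(7) − (6)(8) = -69
V_3→V_4: (6)(2) − (6)(7) = -30
V_4→V_1: (6)(-8) − (4)(2) = -56
Σ = -147
Signed area = Σ/2 = -73.5 (negative ⇒ clockwise traversal).

-73.5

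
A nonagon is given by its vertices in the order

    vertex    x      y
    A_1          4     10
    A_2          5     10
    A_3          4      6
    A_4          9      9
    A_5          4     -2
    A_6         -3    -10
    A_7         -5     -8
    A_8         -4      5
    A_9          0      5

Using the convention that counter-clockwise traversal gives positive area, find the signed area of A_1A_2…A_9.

-130.5

A_1→A_2: (4)(10) − (5)(10) = -10
A_2→A_3: (5)(6) − (4)(10) = -10
A_3→A_4: (4)(9) − (9)(6) = -18
A_4→A_5: (9)(-2) − (4)(9) = -54
A_5→A_6: (4)(-10) − (-3)(-2) = -46
A_6→A_7: (-3)(-8) − (-5)(-10) = -26
A_7→A_8: (-5)(5) − (-4)(-8) = -57
A_8→A_9: (-4)(5) − (0)(5) = -20
A_9→A_1: (0)(10) − (4)(5) = -20
Σ = -261
Signed area = Σ/2 = -130.5 (negative ⇒ clockwise traversal).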